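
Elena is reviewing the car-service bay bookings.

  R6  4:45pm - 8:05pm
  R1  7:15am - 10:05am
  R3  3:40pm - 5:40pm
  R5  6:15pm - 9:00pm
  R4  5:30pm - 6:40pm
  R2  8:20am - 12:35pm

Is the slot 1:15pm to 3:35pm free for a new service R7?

Yes — the slot is free

R1: ends 10:05am at or before R7 starts 1:15pm → clear.
R2: ends 12:35pm at or before R7 starts 1:15pm → clear.
R3: starts 3:40pm at or after R7 ends 3:35pm → clear.
R6: starts 4:45pm at or after R7 ends 3:35pm → clear.
R4: starts 5:30pm at or after R7 ends 3:35pm → clear.
R5: starts 6:15pm at or after R7 ends 3:35pm → clear.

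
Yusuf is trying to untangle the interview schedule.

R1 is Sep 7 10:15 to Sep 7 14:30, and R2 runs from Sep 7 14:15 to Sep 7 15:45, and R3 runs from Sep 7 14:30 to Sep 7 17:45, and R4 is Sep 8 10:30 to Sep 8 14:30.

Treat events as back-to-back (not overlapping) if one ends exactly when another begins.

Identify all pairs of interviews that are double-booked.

Sorted by start: R1, R2, R3, R4.
R2 starts before R1 ends → R1 and R2 overlap.
R3 starts exactly when R1 ends (back-to-back, no overlap), so nothing later overlaps R1 either.
R3 starts before R2 ends → R2 and R3 overlap.
R4 starts after R2 ends.
R4 starts after R3 ends.

R1 & R2, R2 & R3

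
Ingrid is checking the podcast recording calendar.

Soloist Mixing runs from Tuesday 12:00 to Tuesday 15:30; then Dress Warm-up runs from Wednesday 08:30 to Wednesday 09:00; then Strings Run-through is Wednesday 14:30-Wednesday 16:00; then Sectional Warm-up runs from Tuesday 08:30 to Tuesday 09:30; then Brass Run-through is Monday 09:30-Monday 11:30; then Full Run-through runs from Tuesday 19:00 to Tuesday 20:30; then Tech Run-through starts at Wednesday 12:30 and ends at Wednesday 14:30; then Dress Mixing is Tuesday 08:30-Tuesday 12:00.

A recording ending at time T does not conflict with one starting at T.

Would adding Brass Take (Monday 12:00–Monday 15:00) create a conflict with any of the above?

No — it doesn't clash with anything

Brass Run-through: ends Monday 11:30 at or before Brass Take starts Monday 12:00 → clear.
Sectional Warm-up: starts Tuesday 08:30 at or after Brass Take ends Monday 15:00 → clear.
Dress Mixing: starts Tuesday 08:30 at or after Brass Take ends Monday 15:00 → clear.
Soloist Mixing: starts Tuesday 12:00 at or after Brass Take ends Monday 15:00 → clear.
Full Run-through: starts Tuesday 19:00 at or after Brass Take ends Monday 15:00 → clear.
Dress Warm-up: starts Wednesday 08:30 at or after Brass Take ends Monday 15:00 → clear.
Tech Run-through: starts Wednesday 12:30 at or after Brass Take ends Monday 15:00 → clear.
Strings Run-through: starts Wednesday 14:30 at or after Brass Take ends Monday 15:00 → clear.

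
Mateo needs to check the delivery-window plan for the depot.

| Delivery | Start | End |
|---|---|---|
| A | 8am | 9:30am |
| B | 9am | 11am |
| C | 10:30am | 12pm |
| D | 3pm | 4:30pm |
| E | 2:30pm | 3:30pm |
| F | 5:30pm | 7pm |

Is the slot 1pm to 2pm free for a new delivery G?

A: ends 9:30am at or before G starts 1pm → clear.
B: ends 11am at or before G starts 1pm → clear.
C: ends 12pm at or before G starts 1pm → clear.
E: starts 2:30pm at or after G ends 2pm → clear.
D: starts 3pm at or after G ends 2pm → clear.
F: starts 5:30pm at or after G ends 2pm → clear.

Yes — the slot is free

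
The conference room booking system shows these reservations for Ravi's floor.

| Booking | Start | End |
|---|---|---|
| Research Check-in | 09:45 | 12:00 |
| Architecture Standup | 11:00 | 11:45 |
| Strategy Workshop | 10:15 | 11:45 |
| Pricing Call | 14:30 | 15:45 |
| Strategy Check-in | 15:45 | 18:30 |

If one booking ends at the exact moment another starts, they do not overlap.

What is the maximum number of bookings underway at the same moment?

Sweep the timeline, counting +1 at each start and −1 at each end (ends before starts at a tie):
09:45 start Research Check-in → 1
10:15 start Strategy Workshop → 2
11:00 start Architecture Standup → 3
11:45 end Architecture Standup → 2
11:45 end Strategy Workshop → 1
12:00 end Research Check-in → 0
14:30 start Pricing Call → 1
15:45 end Pricing Call → 0
15:45 start Strategy Check-in → 1
18:30 end Strategy Check-in → 0
Peak is 3, at 11:00 (Architecture Standup, Research Check-in, Strategy Workshop).

3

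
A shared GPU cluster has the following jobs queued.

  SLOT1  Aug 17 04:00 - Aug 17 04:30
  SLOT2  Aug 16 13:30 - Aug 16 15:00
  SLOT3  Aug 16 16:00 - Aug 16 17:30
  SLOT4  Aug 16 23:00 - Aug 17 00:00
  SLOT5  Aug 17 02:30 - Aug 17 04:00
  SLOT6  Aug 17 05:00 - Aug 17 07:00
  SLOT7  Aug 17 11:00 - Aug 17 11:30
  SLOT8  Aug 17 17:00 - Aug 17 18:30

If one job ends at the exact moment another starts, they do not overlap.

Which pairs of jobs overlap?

no conflicts

Sorted by start: SLOT2, SLOT3, SLOT4, SLOT5, SLOT1, SLOT6, SLOT7, SLOT8.
SLOT3 starts after SLOT2 ends, so nothing later overlaps SLOT2 either.
SLOT4 starts after SLOT3 ends, so nothing later overlaps SLOT3 either.
SLOT5 starts after SLOT4 ends, so nothing later overlaps SLOT4 either.
SLOT1 starts exactly when SLOT5 ends (back-to-back, no overlap), so nothing later overlaps SLOT5 either.
SLOT6 starts after SLOT1 ends, so nothing later overlaps SLOT1 either.
SLOT7 starts after SLOT6 ends, so nothing later overlaps SLOT6 either.
SLOT8 starts after SLOT7 ends.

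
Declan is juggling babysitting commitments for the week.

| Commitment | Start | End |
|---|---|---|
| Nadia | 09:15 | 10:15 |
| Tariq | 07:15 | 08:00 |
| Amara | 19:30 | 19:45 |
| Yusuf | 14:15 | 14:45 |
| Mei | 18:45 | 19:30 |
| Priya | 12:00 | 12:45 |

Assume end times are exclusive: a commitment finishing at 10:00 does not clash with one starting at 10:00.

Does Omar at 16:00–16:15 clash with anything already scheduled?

Tariq: ends 08:00 at or before Omar starts 16:00 → clear.
Nadia: ends 10:15 at or before Omar starts 16:00 → clear.
Priya: ends 12:45 at or before Omar starts 16:00 → clear.
Yusuf: ends 14:45 at or before Omar starts 16:00 → clear.
Mei: starts 18:45 at or after Omar ends 16:15 → clear.
Amara: starts 19:30 at or after Omar ends 16:15 → clear.

No — it doesn't clash with anything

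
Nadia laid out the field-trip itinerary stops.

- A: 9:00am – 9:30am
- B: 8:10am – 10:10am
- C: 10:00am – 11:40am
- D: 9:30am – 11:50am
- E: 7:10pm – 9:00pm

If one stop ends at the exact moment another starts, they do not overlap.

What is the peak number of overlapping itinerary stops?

3

Sweep the timeline, counting +1 at each start and −1 at each end (ends before starts at a tie):
8:10am start B → 1
9:00am start A → 2
9:30am end A → 1
9:30am start D → 2
10:00am start C → 3
10:10am end B → 2
11:40am end C → 1
11:50am end D → 0
7:10pm start E → 1
9:00pm end E → 0
Peak is 3, at 10:00am (B, C, D).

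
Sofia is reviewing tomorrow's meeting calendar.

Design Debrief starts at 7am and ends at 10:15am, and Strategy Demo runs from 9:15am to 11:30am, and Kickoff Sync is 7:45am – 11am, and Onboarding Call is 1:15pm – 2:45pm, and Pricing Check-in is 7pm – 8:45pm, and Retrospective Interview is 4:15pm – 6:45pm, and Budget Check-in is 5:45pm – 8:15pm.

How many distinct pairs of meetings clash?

Check each pair: they overlap iff neither finishes before the other starts.
Sorted by start: Design Debrief, Kickoff Sync, Strategy Demo, Onboarding Call, Retrospective Interview, Budget Check-in, Pricing Check-in.
Kickoff Sync starts before Design Debrief ends → Design Debrief and Kickoff Sync overlap.
Strategy Demo starts before Design Debrief ends → Design Debrief and Strategy Demo overlap.
Onboarding Call starts after Design Debrief ends, so nothing later overlaps Design Debrief either.
Strategy Demo starts before Kickoff Sync ends → Kickoff Sync and Strategy Demo overlap.
Onboarding Call starts after Kickoff Sync ends, so nothing later overlaps Kickoff Sync either.
Onboarding Call starts after Strategy Demo ends, so nothing later overlaps Strategy Demo either.
Retrospective Interview starts after Onboarding Call ends, so nothing later overlaps Onboarding Call either.
Budget Check-in starts before Retrospective Interview ends → Retrospective Interview and Budget Check-in overlap.
Pricing Check-in starts after Retrospective Interview ends.
Pricing Check-in starts before Budget Check-in ends → Budget Check-in and Pricing Check-in overlap.
Overlapping pairs: Budget Check-in & Pricing Check-in, Budget Check-in & Retrospective Interview, Design Debrief & Kickoff Sync, Design Debrief & Strategy Demo, Kickoff Sync & Strategy Demo — 5 in total.

5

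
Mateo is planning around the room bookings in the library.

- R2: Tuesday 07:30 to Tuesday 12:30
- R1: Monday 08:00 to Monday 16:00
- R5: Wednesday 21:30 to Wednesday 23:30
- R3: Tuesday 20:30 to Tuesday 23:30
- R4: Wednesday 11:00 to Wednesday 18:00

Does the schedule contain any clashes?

No

Sorted by start: R1, R2, R3, R4, R5.
R2 starts after R1 ends, so nothing later overlaps R1 either.
R3 starts after R2 ends, so nothing later overlaps R2 either.
R4 starts after R3 ends, so nothing later overlaps R3 either.
R5 starts after R4 ends.
Every pair is clear; the schedule has no overlaps.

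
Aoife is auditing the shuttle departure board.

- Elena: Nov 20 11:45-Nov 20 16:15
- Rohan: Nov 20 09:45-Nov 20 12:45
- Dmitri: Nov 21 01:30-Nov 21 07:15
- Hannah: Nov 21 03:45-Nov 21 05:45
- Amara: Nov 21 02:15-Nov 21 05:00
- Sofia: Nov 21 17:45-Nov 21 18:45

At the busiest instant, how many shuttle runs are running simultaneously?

3

Sweep the timeline, counting +1 at each start and −1 at each end (ends before starts at a tie):
Nov 20 09:45 start Rohan → 1
Nov 20 11:45 start Elena → 2
Nov 20 12:45 end Rohan → 1
Nov 20 16:15 end Elena → 0
Nov 21 01:30 start Dmitri → 1
Nov 21 02:15 start Amara → 2
Nov 21 03:45 start Hannah → 3
Nov 21 05:00 end Amara → 2
Nov 21 05:45 end Hannah → 1
Nov 21 07:15 end Dmitri → 0
Nov 21 17:45 start Sofia → 1
Nov 21 18:45 end Sofia → 0
Peak is 3, at Nov 21 03:45 (Amara, Dmitri, Hannah).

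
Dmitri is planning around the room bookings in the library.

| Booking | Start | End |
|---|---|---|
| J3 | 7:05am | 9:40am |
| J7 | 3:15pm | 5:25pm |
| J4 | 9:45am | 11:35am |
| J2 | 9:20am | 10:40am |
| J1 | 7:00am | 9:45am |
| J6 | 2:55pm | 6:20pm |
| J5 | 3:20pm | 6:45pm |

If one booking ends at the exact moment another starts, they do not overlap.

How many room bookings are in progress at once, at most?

Sort all start/end points and keep a running count:
7:00am start J1 → 1
7:05am start J3 → 2
9:20am start J2 → 3
9:40am end J3 → 2
9:45am end J1 → 1
9:45am start J4 → 2
10:40am end J2 → 1
11:35am end J4 → 0
2:55pm start J6 → 1
3:15pm start J7 → 2
3:20pm start J5 → 3
5:25pm end J7 → 2
6:20pm end J6 → 1
6:45pm end J5 → 0
Peak is 3, at 9:20am (J1, J2, J3).

3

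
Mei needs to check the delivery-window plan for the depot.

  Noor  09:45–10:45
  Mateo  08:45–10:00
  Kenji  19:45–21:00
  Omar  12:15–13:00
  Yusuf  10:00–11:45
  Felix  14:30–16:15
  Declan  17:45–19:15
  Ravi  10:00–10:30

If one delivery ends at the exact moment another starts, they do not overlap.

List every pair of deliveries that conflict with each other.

Two intervals overlap when each starts before the other ends.
Sorted by start: Mateo, Noor, Yusuf, Ravi, Omar, Felix, Declan, Kenji.
Noor starts before Mateo ends → Mateo and Noor overlap.
Yusuf starts exactly when Mateo ends (back-to-back, no overlap), so Mateo has no further overlaps.
Yusuf starts before Noor ends → Noor and Yusuf overlap.
Ravi starts before Noor ends → Noor and Ravi overlap.
Omar starts after Noor ends, so Noor has no further overlaps.
Ravi starts before Yusuf ends → Yusuf and Ravi overlap.
Omar starts after Yusuf ends, so Yusuf has no further overlaps.
Omar starts after Ravi ends, so Ravi has no further overlaps.
Felix starts after Omar ends, so Omar has no further overlaps.
Declan starts after Felix ends, so Felix has no further overlaps.
Kenji starts after Declan ends.

Mateo & Noor, Noor & Ravi, Noor & Yusuf, Ravi & Yusuf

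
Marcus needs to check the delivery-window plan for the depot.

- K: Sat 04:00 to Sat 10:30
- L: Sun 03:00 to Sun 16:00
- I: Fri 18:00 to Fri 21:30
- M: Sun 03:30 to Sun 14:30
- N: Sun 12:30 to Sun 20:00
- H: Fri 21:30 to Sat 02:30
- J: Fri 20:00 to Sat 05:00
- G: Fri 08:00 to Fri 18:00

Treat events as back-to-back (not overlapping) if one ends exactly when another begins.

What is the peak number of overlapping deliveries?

Walk through starts and ends in time order (an end at T is processed before a start at T):
Fri 08:00 start G → 1
Fri 18:00 end G → 0
Fri 18:00 start I → 1
Fri 20:00 start J → 2
Fri 21:30 end I → 1
Fri 21:30 start H → 2
Sat 02:30 end H → 1
Sat 04:00 start K → 2
Sat 05:00 end J → 1
Sat 10:30 end K → 0
Sun 03:00 start L → 1
Sun 03:30 start M → 2
Sun 12:30 start N → 3
Sun 14:30 end M → 2
Sun 16:00 end L → 1
Sun 20:00 end N → 0
Peak is 3, at Sun 12:30 (L, M, N).

3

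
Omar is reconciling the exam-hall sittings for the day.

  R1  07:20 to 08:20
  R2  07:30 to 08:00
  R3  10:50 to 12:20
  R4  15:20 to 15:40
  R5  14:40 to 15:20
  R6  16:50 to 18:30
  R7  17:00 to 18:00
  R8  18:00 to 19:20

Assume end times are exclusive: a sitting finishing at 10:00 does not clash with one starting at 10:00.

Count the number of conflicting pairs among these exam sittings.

Sorted by start: R1, R2, R3, R5, R4, R6, R7, R8.
R2 starts before R1 ends → R1 and R2 overlap.
R3 starts after R1 ends; R1 is clear from here.
R3 starts after R2 ends; R2 is clear from here.
R5 starts after R3 ends; R3 is clear from here.
R4 starts exactly when R5 ends (back-to-back, no overlap); R5 is clear from here.
R6 starts after R4 ends; R4 is clear from here.
R7 starts before R6 ends → R6 and R7 overlap.
R8 starts before R6 ends → R6 and R8 overlap.
R8 starts exactly when R7 ends (back-to-back, no overlap).
Overlapping pairs: R1 & R2, R6 & R7, R6 & R8 — 3 in total.

3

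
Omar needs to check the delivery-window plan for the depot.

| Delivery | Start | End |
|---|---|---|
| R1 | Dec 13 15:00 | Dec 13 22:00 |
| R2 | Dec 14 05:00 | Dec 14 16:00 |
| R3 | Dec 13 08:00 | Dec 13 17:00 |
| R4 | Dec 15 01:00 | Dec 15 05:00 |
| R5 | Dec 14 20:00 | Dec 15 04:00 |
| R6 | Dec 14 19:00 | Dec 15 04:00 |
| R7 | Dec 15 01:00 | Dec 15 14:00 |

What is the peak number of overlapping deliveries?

Walk through starts and ends in time order (an end at T is processed before a start at T):
Dec 13 08:00 start R3 → 1
Dec 13 15:00 start R1 → 2
Dec 13 17:00 end R3 → 1
Dec 13 22:00 end R1 → 0
Dec 14 05:00 start R2 → 1
Dec 14 16:00 end R2 → 0
Dec 14 19:00 start R6 → 1
Dec 14 20:00 start R5 → 2
Dec 15 01:00 start R4 → 3
Dec 15 01:00 start R7 → 4
Dec 15 04:00 end R5 → 3
Dec 15 04:00 end R6 → 2
Dec 15 05:00 end R4 → 1
Dec 15 14:00 end R7 → 0
Peak is 4, at Dec 15 01:00 (R4, R5, R6, R7).

4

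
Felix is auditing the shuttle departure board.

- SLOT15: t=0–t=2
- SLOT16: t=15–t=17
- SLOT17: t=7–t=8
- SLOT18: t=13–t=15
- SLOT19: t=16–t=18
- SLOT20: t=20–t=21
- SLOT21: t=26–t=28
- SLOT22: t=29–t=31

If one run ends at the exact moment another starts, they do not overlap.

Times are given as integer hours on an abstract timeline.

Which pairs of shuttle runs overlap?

Two intervals overlap when each starts before the other ends.
Sorted by start: SLOT15, SLOT17, SLOT18, SLOT16, SLOT19, SLOT20, SLOT21, SLOT22.
SLOT17 starts after SLOT15 ends, so SLOT15 has no further overlaps.
SLOT18 starts after SLOT17 ends, so SLOT17 has no further overlaps.
SLOT16 starts exactly when SLOT18 ends (back-to-back, no overlap), so SLOT18 has no further overlaps.
SLOT19 starts before SLOT16 ends → SLOT16 and SLOT19 overlap.
SLOT20 starts after SLOT16 ends, so SLOT16 has no further overlaps.
SLOT20 starts after SLOT19 ends, so SLOT19 has no further overlaps.
SLOT21 starts after SLOT20 ends, so SLOT20 has no further overlaps.
SLOT22 starts after SLOT21 ends.

SLOT16 & SLOT19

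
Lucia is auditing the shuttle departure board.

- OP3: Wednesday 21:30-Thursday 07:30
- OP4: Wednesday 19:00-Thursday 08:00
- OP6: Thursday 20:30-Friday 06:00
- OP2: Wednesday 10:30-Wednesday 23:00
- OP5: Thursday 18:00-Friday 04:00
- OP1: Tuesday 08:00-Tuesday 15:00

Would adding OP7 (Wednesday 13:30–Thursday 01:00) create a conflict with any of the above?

OP1: ends Tuesday 15:00 at or before OP7 starts Wednesday 13:30 → clear.
OP2: starts Wednesday 10:30 before OP7 ends Thursday 01:00, and ends Wednesday 23:00 after OP7 starts Wednesday 13:30 → overlap.
OP4: starts Wednesday 19:00 before OP7 ends Thursday 01:00, and ends Thursday 08:00 after OP7 starts Wednesday 13:30 → overlap.
OP3: starts Wednesday 21:30 before OP7 ends Thursday 01:00, and ends Thursday 07:30 after OP7 starts Wednesday 13:30 → overlap.
OP5: starts Thursday 18:00 at or after OP7 ends Thursday 01:00 → clear.
OP6: starts Thursday 20:30 at or after OP7 ends Thursday 01:00 → clear.
OP7 overlaps OP2, OP3, OP4.

Yes — it overlaps OP2, OP3, OP4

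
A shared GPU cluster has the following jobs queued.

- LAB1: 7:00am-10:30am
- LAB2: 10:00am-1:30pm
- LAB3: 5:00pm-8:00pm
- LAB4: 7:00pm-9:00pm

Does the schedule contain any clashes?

Two intervals overlap when each starts before the other ends.
Sorted by start: LAB1, LAB2, LAB3, LAB4.
LAB2 starts before LAB1 ends → LAB1 and LAB2 overlap.
That's a conflict, so the schedule is not conflict-free.

Yes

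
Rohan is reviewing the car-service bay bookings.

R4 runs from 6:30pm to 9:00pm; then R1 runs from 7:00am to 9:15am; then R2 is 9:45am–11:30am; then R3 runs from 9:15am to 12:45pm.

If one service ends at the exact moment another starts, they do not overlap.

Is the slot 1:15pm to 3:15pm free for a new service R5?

Yes — the slot is free

R1: ends 9:15am at or before R5 starts 1:15pm → clear.
R3: ends 12:45pm at or before R5 starts 1:15pm → clear.
R2: ends 11:30am at or before R5 starts 1:15pm → clear.
R4: starts 6:30pm at or after R5 ends 3:15pm → clear.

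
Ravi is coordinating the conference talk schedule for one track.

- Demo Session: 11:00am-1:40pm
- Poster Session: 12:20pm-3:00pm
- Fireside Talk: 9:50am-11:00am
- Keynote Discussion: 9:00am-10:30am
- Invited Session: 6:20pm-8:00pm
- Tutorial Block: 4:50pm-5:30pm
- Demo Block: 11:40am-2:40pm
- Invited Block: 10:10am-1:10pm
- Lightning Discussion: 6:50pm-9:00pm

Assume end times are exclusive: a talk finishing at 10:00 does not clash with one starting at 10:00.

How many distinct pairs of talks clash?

Sorted by start: Keynote Discussion, Fireside Talk, Invited Block, Demo Session, Demo Block, Poster Session, Tutorial Block, Invited Session, Lightning Discussion.
Fireside Talk starts before Keynote Discussion ends → Keynote Discussion and Fireside Talk overlap.
Invited Block starts before Keynote Discussion ends → Keynote Discussion and Invited Block overlap.
Demo Session starts after Keynote Discussion ends — done with Keynote Discussion.
Invited Block starts before Fireside Talk ends → Fireside Talk and Invited Block overlap.
Demo Session starts exactly when Fireside Talk ends (back-to-back, no overlap) — done with Fireside Talk.
Demo Session starts before Invited Block ends → Invited Block and Demo Session overlap.
Demo Block starts before Invited Block ends → Invited Block and Demo Block overlap.
Poster Session starts before Invited Block ends → Invited Block and Poster Session overlap.
Tutorial Block starts after Invited Block ends — done with Invited Block.
Demo Block starts before Demo Session ends → Demo Session and Demo Block overlap.
Poster Session starts before Demo Session ends → Demo Session and Poster Session overlap.
Tutorial Block starts after Demo Session ends — done with Demo Session.
Poster Session starts before Demo Block ends → Demo Block and Poster Session overlap.
Tutorial Block starts after Demo Block ends — done with Demo Block.
Tutorial Block starts after Poster Session ends — done with Poster Session.
Invited Session starts after Tutorial Block ends — done with Tutorial Block.
Lightning Discussion starts before Invited Session ends → Invited Session and Lightning Discussion overlap.
Overlapping pairs: Demo Block & Demo Session, Demo Block & Invited Block, Demo Block & Poster Session, Demo Session & Invited Block, Demo Session & Poster Session, Fireside Talk & Invited Block, Fireside Talk & Keynote Discussion, Invited Block & Keynote Discussion, Invited Block & Poster Session, Invited Session & Lightning Discussion — 10 in total.

10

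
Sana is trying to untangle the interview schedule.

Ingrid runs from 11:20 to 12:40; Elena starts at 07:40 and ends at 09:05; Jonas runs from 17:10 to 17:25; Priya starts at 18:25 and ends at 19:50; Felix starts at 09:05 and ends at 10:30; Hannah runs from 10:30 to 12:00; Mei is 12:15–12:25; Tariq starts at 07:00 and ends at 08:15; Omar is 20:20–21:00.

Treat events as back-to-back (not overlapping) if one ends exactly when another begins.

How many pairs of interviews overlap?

Sorted by start: Tariq, Elena, Felix, Hannah, Ingrid, Mei, Jonas, Priya, Omar.
Elena starts before Tariq ends → Tariq and Elena overlap.
Felix starts after Tariq ends — done with Tariq.
Felix starts exactly when Elena ends (back-to-back, no overlap) — done with Elena.
Hannah starts exactly when Felix ends (back-to-back, no overlap) — done with Felix.
Ingrid starts before Hannah ends → Hannah and Ingrid overlap.
Mei starts after Hannah ends — done with Hannah.
Mei starts before Ingrid ends → Ingrid and Mei overlap.
Jonas starts after Ingrid ends — done with Ingrid.
Jonas starts after Mei ends — done with Mei.
Priya starts after Jonas ends — done with Jonas.
Omar starts after Priya ends.
Overlapping pairs: Elena & Tariq, Hannah & Ingrid, Ingrid & Mei — 3 in total.

3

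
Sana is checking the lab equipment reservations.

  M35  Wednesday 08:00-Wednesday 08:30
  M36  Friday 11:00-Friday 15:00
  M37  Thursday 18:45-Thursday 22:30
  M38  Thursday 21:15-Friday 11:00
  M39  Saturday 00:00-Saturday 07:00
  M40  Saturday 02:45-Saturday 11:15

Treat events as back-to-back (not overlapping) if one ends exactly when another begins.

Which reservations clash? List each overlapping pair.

M37 & M38, M39 & M40

Check each pair: they overlap iff neither finishes before the other starts.
Sorted by start: M35, M37, M38, M36, M39, M40.
M37 starts after M35 ends, so M35 has no further overlaps.
M38 starts before M37 ends → M37 and M38 overlap.
M36 starts after M37 ends, so M37 has no further overlaps.
M36 starts exactly when M38 ends (back-to-back, no overlap), so M38 has no further overlaps.
M39 starts after M36 ends, so M36 has no further overlaps.
M40 starts before M39 ends → M39 and M40 overlap.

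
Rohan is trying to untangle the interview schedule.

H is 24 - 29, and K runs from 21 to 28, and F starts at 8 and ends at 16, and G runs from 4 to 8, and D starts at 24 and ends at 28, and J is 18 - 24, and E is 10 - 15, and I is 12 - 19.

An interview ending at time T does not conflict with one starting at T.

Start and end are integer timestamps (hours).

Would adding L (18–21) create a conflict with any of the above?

G: ends 8 at or before L starts 18 → clear.
F: ends 16 at or before L starts 18 → clear.
E: ends 15 at or before L starts 18 → clear.
I: starts 12 before L ends 21, and ends 19 after L starts 18 → overlap.
J: starts 18 before L ends 21, and ends 24 after L starts 18 → overlap.
K: starts 21 at or after L ends 21 → clear.
D: starts 24 at or after L ends 21 → clear.
H: starts 24 at or after L ends 21 → clear.
L overlaps I, J.

Yes — it overlaps I, J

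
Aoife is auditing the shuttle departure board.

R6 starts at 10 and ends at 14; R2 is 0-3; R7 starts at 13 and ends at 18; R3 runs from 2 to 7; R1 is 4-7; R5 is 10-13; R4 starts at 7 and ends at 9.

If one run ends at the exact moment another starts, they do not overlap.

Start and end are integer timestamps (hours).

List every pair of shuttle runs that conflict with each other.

R1 & R3, R2 & R3, R5 & R6, R6 & R7

Sorted by start: R2, R3, R1, R4, R5, R6, R7.
R3 starts before R2 ends → R2 and R3 overlap.
R1 starts after R2 ends, so nothing later overlaps R2 either.
R1 starts before R3 ends → R3 and R1 overlap.
R4 starts exactly when R3 ends (back-to-back, no overlap), so nothing later overlaps R3 either.
R4 starts exactly when R1 ends (back-to-back, no overlap), so nothing later overlaps R1 either.
R5 starts after R4 ends, so nothing later overlaps R4 either.
R6 starts before R5 ends → R5 and R6 overlap.
R7 starts exactly when R5 ends (back-to-back, no overlap).
R7 starts before R6 ends → R6 and R7 overlap.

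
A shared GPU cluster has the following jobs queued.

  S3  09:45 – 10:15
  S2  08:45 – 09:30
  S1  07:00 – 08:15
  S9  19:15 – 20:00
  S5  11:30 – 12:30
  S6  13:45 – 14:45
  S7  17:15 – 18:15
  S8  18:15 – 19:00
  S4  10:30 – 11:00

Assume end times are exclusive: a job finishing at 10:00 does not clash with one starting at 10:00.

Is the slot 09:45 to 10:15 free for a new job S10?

No — it overlaps S3

S1: ends 08:15 at or before S10 starts 09:45 → clear.
S2: ends 09:30 at or before S10 starts 09:45 → clear.
S3: starts 09:45 before S10 ends 10:15, and ends 10:15 after S10 starts 09:45 → overlap.
S4: starts 10:30 at or after S10 ends 10:15 → clear.
S5: starts 11:30 at or after S10 ends 10:15 → clear.
S6: starts 13:45 at or after S10 ends 10:15 → clear.
S7: starts 17:15 at or after S10 ends 10:15 → clear.
S8: starts 18:15 at or after S10 ends 10:15 → clear.
S9: starts 19:15 at or after S10 ends 10:15 → clear.
S10 overlaps S3.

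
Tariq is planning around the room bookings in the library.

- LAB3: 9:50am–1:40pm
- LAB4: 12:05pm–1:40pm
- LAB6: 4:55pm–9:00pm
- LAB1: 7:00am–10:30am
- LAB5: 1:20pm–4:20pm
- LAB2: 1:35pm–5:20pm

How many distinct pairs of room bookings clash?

8

Sorted by start: LAB1, LAB3, LAB4, LAB5, LAB2, LAB6.
LAB3 starts before LAB1 ends → LAB1 and LAB3 overlap.
LAB4 starts after LAB1 ends; LAB1 is clear from here.
LAB4 starts before LAB3 ends → LAB3 and LAB4 overlap.
LAB5 starts before LAB3 ends → LAB3 and LAB5 overlap.
LAB2 starts before LAB3 ends → LAB3 and LAB2 overlap.
LAB6 starts after LAB3 ends.
LAB5 starts before LAB4 ends → LAB4 and LAB5 overlap.
LAB2 starts before LAB4 ends → LAB4 and LAB2 overlap.
LAB6 starts after LAB4 ends.
LAB2 starts before LAB5 ends → LAB5 and LAB2 overlap.
LAB6 starts after LAB5 ends.
LAB6 starts before LAB2 ends → LAB2 and LAB6 overlap.
Overlapping pairs: LAB1 & LAB3, LAB2 & LAB3, LAB2 & LAB4, LAB2 & LAB5, LAB2 & LAB6, LAB3 & LAB4, LAB3 & LAB5, LAB4 & LAB5 — 8 in total.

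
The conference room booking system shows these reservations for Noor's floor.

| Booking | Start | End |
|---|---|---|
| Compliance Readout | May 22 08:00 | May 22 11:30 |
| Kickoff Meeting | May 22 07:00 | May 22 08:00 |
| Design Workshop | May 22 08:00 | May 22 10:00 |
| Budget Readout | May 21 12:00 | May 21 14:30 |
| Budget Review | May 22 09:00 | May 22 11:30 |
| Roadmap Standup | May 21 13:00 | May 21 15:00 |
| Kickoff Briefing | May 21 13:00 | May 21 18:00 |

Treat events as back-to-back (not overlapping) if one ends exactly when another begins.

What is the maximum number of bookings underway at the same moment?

3

Walk through starts and ends in time order (an end at T is processed before a start at T):
May 21 12:00 start Budget Readout → 1
May 21 13:00 start Kickoff Briefing → 2
May 21 13:00 start Roadmap Standup → 3
May 21 14:30 end Budget Readout → 2
May 21 15:00 end Roadmap Standup → 1
May 21 18:00 end Kickoff Briefing → 0
May 22 07:00 start Kickoff Meeting → 1
May 22 08:00 end Kickoff Meeting → 0
May 22 08:00 start Compliance Readout → 1
May 22 08:00 start Design Workshop → 2
May 22 09:00 start Budget Review → 3
May 22 10:00 end Design Workshop → 2
May 22 11:30 end Budget Review → 1
May 22 11:30 end Compliance Readout → 0
Peak is 3, at May 21 13:00 (Budget Readout, Kickoff Briefing, Roadmap Standup).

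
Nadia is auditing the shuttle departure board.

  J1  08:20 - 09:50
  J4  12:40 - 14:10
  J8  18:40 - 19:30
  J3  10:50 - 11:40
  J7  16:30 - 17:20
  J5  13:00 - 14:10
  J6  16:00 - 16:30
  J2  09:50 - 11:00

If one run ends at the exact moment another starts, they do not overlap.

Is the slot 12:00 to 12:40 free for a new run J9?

Yes — the slot is free

J1: ends 09:50 at or before J9 starts 12:00 → clear.
J2: ends 11:00 at or before J9 starts 12:00 → clear.
J3: ends 11:40 at or before J9 starts 12:00 → clear.
J4: starts 12:40 at or after J9 ends 12:40 → clear.
J5: starts 13:00 at or after J9 ends 12:40 → clear.
J6: starts 16:00 at or after J9 ends 12:40 → clear.
J7: starts 16:30 at or after J9 ends 12:40 → clear.
J8: starts 18:40 at or after J9 ends 12:40 → clear.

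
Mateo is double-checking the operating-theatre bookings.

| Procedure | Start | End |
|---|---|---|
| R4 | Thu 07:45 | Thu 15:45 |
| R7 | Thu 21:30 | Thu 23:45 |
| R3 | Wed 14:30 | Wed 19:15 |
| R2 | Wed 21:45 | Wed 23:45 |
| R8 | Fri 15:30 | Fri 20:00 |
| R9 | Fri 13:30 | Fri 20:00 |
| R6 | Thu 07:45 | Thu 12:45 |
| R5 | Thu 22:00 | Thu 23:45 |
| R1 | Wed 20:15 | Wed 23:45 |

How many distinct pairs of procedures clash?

4

Check each pair: they overlap iff neither finishes before the other starts.
Sorted by start: R3, R1, R2, R4, R6, R7, R5, R9, R8.
R1 starts after R3 ends, so nothing later overlaps R3 either.
R2 starts before R1 ends → R1 and R2 overlap.
R4 starts after R1 ends, so nothing later overlaps R1 either.
R4 starts after R2 ends, so nothing later overlaps R2 either.
R6 starts before R4 ends → R4 and R6 overlap.
R7 starts after R4 ends, so nothing later overlaps R4 either.
R7 starts after R6 ends, so nothing later overlaps R6 either.
R5 starts before R7 ends → R7 and R5 overlap.
R9 starts after R7 ends, so nothing later overlaps R7 either.
R9 starts after R5 ends, so nothing later overlaps R5 either.
R8 starts before R9 ends → R9 and R8 overlap.
Overlapping pairs: R1 & R2, R4 & R6, R5 & R7, R8 & R9 — 4 in total.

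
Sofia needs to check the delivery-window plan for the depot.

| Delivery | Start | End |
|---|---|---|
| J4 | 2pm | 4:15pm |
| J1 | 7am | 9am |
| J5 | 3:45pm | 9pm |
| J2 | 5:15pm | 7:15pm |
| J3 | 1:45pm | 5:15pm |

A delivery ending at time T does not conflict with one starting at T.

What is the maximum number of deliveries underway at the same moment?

Sweep the timeline, counting +1 at each start and −1 at each end (ends before starts at a tie):
7am start J1 → 1
9am end J1 → 0
1:45pm start J3 → 1
2pm start J4 → 2
3:45pm start J5 → 3
4:15pm end J4 → 2
5:15pm end J3 → 1
5:15pm start J2 → 2
7:15pm end J2 → 1
9pm end J5 → 0
Peak is 3, at 3:45pm (J3, J4, J5).

3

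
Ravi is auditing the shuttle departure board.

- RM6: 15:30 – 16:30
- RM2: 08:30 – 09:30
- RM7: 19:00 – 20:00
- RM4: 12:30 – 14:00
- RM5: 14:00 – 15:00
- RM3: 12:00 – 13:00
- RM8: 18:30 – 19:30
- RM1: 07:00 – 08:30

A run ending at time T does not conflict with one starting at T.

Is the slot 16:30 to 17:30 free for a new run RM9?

RM1: ends 08:30 at or before RM9 starts 16:30 → clear.
RM2: ends 09:30 at or before RM9 starts 16:30 → clear.
RM3: ends 13:00 at or before RM9 starts 16:30 → clear.
RM4: ends 14:00 at or before RM9 starts 16:30 → clear.
RM5: ends 15:00 at or before RM9 starts 16:30 → clear.
RM6: ends 16:30 at or before RM9 starts 16:30 → clear.
RM8: starts 18:30 at or after RM9 ends 17:30 → clear.
RM7: starts 19:00 at or after RM9 ends 17:30 → clear.

Yes — the slot is free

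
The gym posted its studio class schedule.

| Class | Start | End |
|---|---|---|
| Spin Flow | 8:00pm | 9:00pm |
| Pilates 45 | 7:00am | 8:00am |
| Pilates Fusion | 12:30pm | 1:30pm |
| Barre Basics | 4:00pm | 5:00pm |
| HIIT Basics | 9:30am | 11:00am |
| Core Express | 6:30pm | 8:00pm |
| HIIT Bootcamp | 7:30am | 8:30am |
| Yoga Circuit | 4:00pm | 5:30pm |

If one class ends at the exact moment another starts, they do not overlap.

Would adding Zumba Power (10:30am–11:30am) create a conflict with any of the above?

Pilates 45: ends 8:00am at or before Zumba Power starts 10:30am → clear.
HIIT Bootcamp: ends 8:30am at or before Zumba Power starts 10:30am → clear.
HIIT Basics: starts 9:30am before Zumba Power ends 11:30am, and ends 11:00am after Zumba Power starts 10:30am → overlap.
Pilates Fusion: starts 12:30pm at or after Zumba Power ends 11:30am → clear.
Barre Basics: starts 4:00pm at or after Zumba Power ends 11:30am → clear.
Yoga Circuit: starts 4:00pm at or after Zumba Power ends 11:30am → clear.
Core Express: starts 6:30pm at or after Zumba Power ends 11:30am → clear.
Spin Flow: starts 8:00pm at or after Zumba Power ends 11:30am → clear.
Zumba Power overlaps HIIT Basics.

Yes — it overlaps HIIT Basics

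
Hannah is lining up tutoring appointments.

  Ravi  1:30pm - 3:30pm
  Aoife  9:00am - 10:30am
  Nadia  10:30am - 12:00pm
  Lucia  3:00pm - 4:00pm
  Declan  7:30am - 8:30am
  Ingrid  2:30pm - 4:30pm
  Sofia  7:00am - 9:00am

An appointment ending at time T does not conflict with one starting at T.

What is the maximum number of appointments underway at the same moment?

3

Walk through starts and ends in time order (an end at T is processed before a start at T):
7:00am start Sofia → 1
7:30am start Declan → 2
8:30am end Declan → 1
9:00am end Sofia → 0
9:00am start Aoife → 1
10:30am end Aoife → 0
10:30am start Nadia → 1
12:00pm end Nadia → 0
1:30pm start Ravi → 1
2:30pm start Ingrid → 2
3:00pm start Lucia → 3
3:30pm end Ravi → 2
4:00pm end Lucia → 1
4:30pm end Ingrid → 0
Peak is 3, at 3:00pm (Ingrid, Lucia, Ravi).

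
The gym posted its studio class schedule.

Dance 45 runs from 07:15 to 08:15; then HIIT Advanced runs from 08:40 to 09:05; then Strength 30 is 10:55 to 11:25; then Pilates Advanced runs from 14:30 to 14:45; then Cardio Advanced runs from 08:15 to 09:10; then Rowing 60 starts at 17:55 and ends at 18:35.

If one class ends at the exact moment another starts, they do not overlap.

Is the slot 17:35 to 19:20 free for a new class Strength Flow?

Dance 45: ends 08:15 at or before Strength Flow starts 17:35 → clear.
Cardio Advanced: ends 09:10 at or before Strength Flow starts 17:35 → clear.
HIIT Advanced: ends 09:05 at or before Strength Flow starts 17:35 → clear.
Strength 30: ends 11:25 at or before Strength Flow starts 17:35 → clear.
Pilates Advanced: ends 14:45 at or before Strength Flow starts 17:35 → clear.
Rowing 60: starts 17:55 before Strength Flow ends 19:20, and ends 18:35 after Strength Flow starts 17:35 → overlap.
Strength Flow overlaps Rowing 60.

No — it overlaps Rowing 60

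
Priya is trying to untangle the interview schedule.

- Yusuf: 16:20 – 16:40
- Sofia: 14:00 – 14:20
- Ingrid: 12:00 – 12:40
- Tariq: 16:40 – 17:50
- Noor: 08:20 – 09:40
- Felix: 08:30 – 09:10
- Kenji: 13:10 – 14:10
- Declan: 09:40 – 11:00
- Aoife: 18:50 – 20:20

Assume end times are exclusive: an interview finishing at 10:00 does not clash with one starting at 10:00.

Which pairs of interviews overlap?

Felix & Noor, Kenji & Sofia

Sorted by start: Noor, Felix, Declan, Ingrid, Kenji, Sofia, Yusuf, Tariq, Aoife.
Felix starts before Noor ends → Noor and Felix overlap.
Declan starts exactly when Noor ends (back-to-back, no overlap), so Noor has no further overlaps.
Declan starts after Felix ends, so Felix has no further overlaps.
Ingrid starts after Declan ends, so Declan has no further overlaps.
Kenji starts after Ingrid ends, so Ingrid has no further overlaps.
Sofia starts before Kenji ends → Kenji and Sofia overlap.
Yusuf starts after Kenji ends, so Kenji has no further overlaps.
Yusuf starts after Sofia ends, so Sofia has no further overlaps.
Tariq starts exactly when Yusuf ends (back-to-back, no overlap), so Yusuf has no further overlaps.
Aoife starts after Tariq ends.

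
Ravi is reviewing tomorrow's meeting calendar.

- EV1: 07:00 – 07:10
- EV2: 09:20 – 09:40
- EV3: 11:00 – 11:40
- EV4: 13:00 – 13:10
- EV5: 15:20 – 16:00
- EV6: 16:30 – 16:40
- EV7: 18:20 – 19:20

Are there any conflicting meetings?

Sorted by start: EV1, EV2, EV3, EV4, EV5, EV6, EV7.
EV2 starts after EV1 ends — done with EV1.
EV3 starts after EV2 ends — done with EV2.
EV4 starts after EV3 ends — done with EV3.
EV5 starts after EV4 ends — done with EV4.
EV6 starts after EV5 ends — done with EV5.
EV7 starts after EV6 ends.
Every pair is clear; the schedule has no overlaps.

No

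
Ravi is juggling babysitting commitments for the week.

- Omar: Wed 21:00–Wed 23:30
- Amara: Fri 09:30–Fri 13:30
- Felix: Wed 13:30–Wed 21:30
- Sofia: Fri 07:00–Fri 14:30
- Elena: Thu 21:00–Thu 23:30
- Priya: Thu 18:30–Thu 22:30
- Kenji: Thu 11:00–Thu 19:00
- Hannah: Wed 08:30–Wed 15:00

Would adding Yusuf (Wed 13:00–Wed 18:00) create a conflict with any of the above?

Yes — it overlaps Felix, Hannah

Hannah: starts Wed 08:30 before Yusuf ends Wed 18:00, and ends Wed 15:00 after Yusuf starts Wed 13:00 → overlap.
Felix: starts Wed 13:30 before Yusuf ends Wed 18:00, and ends Wed 21:30 after Yusuf starts Wed 13:00 → overlap.
Omar: starts Wed 21:00 at or after Yusuf ends Wed 18:00 → clear.
Kenji: starts Thu 11:00 at or after Yusuf ends Wed 18:00 → clear.
Priya: starts Thu 18:30 at or after Yusuf ends Wed 18:00 → clear.
Elena: starts Thu 21:00 at or after Yusuf ends Wed 18:00 → clear.
Sofia: starts Fri 07:00 at or after Yusuf ends Wed 18:00 → clear.
Amara: starts Fri 09:30 at or after Yusuf ends Wed 18:00 → clear.
Yusuf overlaps Hannah, Felix.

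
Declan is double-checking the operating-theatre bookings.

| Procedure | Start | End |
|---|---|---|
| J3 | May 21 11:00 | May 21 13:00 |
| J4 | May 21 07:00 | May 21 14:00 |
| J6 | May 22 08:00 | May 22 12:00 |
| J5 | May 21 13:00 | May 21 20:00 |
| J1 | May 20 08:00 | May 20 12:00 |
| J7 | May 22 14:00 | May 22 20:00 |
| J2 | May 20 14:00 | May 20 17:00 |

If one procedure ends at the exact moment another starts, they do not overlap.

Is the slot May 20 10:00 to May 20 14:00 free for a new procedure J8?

No — it overlaps J1

J1: starts May 20 08:00 before J8 ends May 20 14:00, and ends May 20 12:00 after J8 starts May 20 10:00 → overlap.
J2: starts May 20 14:00 at or after J8 ends May 20 14:00 → clear.
J4: starts May 21 07:00 at or after J8 ends May 20 14:00 → clear.
J3: starts May 21 11:00 at or after J8 ends May 20 14:00 → clear.
J5: starts May 21 13:00 at or after J8 ends May 20 14:00 → clear.
J6: starts May 22 08:00 at or after J8 ends May 20 14:00 → clear.
J7: starts May 22 14:00 at or after J8 ends May 20 14:00 → clear.
J8 overlaps J1.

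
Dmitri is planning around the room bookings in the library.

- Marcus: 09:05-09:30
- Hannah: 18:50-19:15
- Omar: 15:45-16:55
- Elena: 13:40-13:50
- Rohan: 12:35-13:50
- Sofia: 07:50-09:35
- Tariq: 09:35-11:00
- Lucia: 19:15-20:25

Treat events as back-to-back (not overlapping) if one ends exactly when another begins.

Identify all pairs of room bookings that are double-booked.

Elena & Rohan, Marcus & Sofia

Sorted by start: Sofia, Marcus, Tariq, Rohan, Elena, Omar, Hannah, Lucia.
Marcus starts before Sofia ends → Sofia and Marcus overlap.
Tariq starts exactly when Sofia ends (back-to-back, no overlap), so Sofia has no further overlaps.
Tariq starts after Marcus ends, so Marcus has no further overlaps.
Rohan starts after Tariq ends, so Tariq has no further overlaps.
Elena starts before Rohan ends → Rohan and Elena overlap.
Omar starts after Rohan ends, so Rohan has no further overlaps.
Omar starts after Elena ends, so Elena has no further overlaps.
Hannah starts after Omar ends, so Omar has no further overlaps.
Lucia starts exactly when Hannah ends (back-to-back, no overlap).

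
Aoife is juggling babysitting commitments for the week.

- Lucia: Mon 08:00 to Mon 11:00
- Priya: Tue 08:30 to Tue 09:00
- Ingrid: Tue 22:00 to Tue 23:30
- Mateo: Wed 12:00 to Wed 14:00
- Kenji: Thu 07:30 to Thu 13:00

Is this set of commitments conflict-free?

Sorted by start: Lucia, Priya, Ingrid, Mateo, Kenji.
Priya starts after Lucia ends — done with Lucia.
Ingrid starts after Priya ends — done with Priya.
Mateo starts after Ingrid ends — done with Ingrid.
Kenji starts after Mateo ends.
Every pair is clear; the schedule has no overlaps.

Yes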